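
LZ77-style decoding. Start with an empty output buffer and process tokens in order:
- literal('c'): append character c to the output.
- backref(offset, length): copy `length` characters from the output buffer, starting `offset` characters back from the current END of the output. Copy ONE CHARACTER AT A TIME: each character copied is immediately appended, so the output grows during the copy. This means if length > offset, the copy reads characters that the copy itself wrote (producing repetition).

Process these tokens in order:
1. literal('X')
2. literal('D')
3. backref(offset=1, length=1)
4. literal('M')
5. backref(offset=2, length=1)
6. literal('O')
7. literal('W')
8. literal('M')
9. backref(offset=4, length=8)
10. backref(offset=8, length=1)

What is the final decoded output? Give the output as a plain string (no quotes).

Token 1: literal('X'). Output: "X"
Token 2: literal('D'). Output: "XD"
Token 3: backref(off=1, len=1). Copied 'D' from pos 1. Output: "XDD"
Token 4: literal('M'). Output: "XDDM"
Token 5: backref(off=2, len=1). Copied 'D' from pos 2. Output: "XDDMD"
Token 6: literal('O'). Output: "XDDMDO"
Token 7: literal('W'). Output: "XDDMDOW"
Token 8: literal('M'). Output: "XDDMDOWM"
Token 9: backref(off=4, len=8) (overlapping!). Copied 'DOWMDOWM' from pos 4. Output: "XDDMDOWMDOWMDOWM"
Token 10: backref(off=8, len=1). Copied 'D' from pos 8. Output: "XDDMDOWMDOWMDOWMD"

Answer: XDDMDOWMDOWMDOWMD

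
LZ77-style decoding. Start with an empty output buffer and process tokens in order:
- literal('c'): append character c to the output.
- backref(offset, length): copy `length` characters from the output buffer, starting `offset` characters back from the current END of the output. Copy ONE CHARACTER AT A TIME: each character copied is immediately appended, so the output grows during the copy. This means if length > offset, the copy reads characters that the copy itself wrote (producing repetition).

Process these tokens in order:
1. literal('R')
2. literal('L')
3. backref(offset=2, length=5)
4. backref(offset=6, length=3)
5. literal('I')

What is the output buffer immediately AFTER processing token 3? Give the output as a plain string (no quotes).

Answer: RLRLRLR

Derivation:
Token 1: literal('R'). Output: "R"
Token 2: literal('L'). Output: "RL"
Token 3: backref(off=2, len=5) (overlapping!). Copied 'RLRLR' from pos 0. Output: "RLRLRLR"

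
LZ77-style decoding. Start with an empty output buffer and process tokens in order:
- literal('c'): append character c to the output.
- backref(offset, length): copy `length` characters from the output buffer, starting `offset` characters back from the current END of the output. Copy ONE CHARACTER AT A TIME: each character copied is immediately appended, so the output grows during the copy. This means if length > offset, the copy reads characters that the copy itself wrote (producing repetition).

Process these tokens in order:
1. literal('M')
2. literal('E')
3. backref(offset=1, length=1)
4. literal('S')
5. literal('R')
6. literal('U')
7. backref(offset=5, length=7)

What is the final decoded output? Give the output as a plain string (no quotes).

Answer: MEESRUEESRUEE

Derivation:
Token 1: literal('M'). Output: "M"
Token 2: literal('E'). Output: "ME"
Token 3: backref(off=1, len=1). Copied 'E' from pos 1. Output: "MEE"
Token 4: literal('S'). Output: "MEES"
Token 5: literal('R'). Output: "MEESR"
Token 6: literal('U'). Output: "MEESRU"
Token 7: backref(off=5, len=7) (overlapping!). Copied 'EESRUEE' from pos 1. Output: "MEESRUEESRUEE"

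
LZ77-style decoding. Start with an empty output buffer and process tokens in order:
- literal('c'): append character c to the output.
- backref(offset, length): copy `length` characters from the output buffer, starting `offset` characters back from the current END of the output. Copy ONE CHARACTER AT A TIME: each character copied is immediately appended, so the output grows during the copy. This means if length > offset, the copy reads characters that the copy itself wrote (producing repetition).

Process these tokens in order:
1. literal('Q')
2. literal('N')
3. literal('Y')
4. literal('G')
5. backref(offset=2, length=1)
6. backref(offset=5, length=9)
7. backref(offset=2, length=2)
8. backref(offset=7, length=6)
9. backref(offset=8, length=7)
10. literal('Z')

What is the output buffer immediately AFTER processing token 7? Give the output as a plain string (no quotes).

Token 1: literal('Q'). Output: "Q"
Token 2: literal('N'). Output: "QN"
Token 3: literal('Y'). Output: "QNY"
Token 4: literal('G'). Output: "QNYG"
Token 5: backref(off=2, len=1). Copied 'Y' from pos 2. Output: "QNYGY"
Token 6: backref(off=5, len=9) (overlapping!). Copied 'QNYGYQNYG' from pos 0. Output: "QNYGYQNYGYQNYG"
Token 7: backref(off=2, len=2). Copied 'YG' from pos 12. Output: "QNYGYQNYGYQNYGYG"

Answer: QNYGYQNYGYQNYGYG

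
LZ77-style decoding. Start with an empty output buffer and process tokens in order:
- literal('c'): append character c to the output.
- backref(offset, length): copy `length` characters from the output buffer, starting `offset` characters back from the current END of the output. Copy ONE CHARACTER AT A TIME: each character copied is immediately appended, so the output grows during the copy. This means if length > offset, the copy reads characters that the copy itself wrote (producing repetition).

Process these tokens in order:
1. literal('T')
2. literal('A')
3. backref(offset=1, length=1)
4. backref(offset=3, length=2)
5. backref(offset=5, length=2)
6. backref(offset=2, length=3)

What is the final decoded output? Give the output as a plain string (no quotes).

Token 1: literal('T'). Output: "T"
Token 2: literal('A'). Output: "TA"
Token 3: backref(off=1, len=1). Copied 'A' from pos 1. Output: "TAA"
Token 4: backref(off=3, len=2). Copied 'TA' from pos 0. Output: "TAATA"
Token 5: backref(off=5, len=2). Copied 'TA' from pos 0. Output: "TAATATA"
Token 6: backref(off=2, len=3) (overlapping!). Copied 'TAT' from pos 5. Output: "TAATATATAT"

Answer: TAATATATAT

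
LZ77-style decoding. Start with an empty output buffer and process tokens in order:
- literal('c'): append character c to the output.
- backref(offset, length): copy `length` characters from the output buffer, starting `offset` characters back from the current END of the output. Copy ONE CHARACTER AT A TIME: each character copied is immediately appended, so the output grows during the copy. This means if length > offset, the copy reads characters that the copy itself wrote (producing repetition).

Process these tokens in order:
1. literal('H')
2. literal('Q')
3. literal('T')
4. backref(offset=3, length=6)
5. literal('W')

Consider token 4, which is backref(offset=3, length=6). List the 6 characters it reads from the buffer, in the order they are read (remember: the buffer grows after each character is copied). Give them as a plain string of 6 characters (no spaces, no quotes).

Token 1: literal('H'). Output: "H"
Token 2: literal('Q'). Output: "HQ"
Token 3: literal('T'). Output: "HQT"
Token 4: backref(off=3, len=6). Buffer before: "HQT" (len 3)
  byte 1: read out[0]='H', append. Buffer now: "HQTH"
  byte 2: read out[1]='Q', append. Buffer now: "HQTHQ"
  byte 3: read out[2]='T', append. Buffer now: "HQTHQT"
  byte 4: read out[3]='H', append. Buffer now: "HQTHQTH"
  byte 5: read out[4]='Q', append. Buffer now: "HQTHQTHQ"
  byte 6: read out[5]='T', append. Buffer now: "HQTHQTHQT"

Answer: HQTHQT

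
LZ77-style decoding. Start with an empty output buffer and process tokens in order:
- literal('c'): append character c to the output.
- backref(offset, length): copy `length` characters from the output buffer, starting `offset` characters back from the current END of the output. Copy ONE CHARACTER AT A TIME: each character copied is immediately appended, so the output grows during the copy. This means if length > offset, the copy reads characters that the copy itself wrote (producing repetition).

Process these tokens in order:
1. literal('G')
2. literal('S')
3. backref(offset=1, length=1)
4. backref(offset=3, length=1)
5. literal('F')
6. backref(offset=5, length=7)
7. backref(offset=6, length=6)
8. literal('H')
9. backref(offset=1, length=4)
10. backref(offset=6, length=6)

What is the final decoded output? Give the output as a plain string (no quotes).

Token 1: literal('G'). Output: "G"
Token 2: literal('S'). Output: "GS"
Token 3: backref(off=1, len=1). Copied 'S' from pos 1. Output: "GSS"
Token 4: backref(off=3, len=1). Copied 'G' from pos 0. Output: "GSSG"
Token 5: literal('F'). Output: "GSSGF"
Token 6: backref(off=5, len=7) (overlapping!). Copied 'GSSGFGS' from pos 0. Output: "GSSGFGSSGFGS"
Token 7: backref(off=6, len=6). Copied 'SSGFGS' from pos 6. Output: "GSSGFGSSGFGSSSGFGS"
Token 8: literal('H'). Output: "GSSGFGSSGFGSSSGFGSH"
Token 9: backref(off=1, len=4) (overlapping!). Copied 'HHHH' from pos 18. Output: "GSSGFGSSGFGSSSGFGSHHHHH"
Token 10: backref(off=6, len=6). Copied 'SHHHHH' from pos 17. Output: "GSSGFGSSGFGSSSGFGSHHHHHSHHHHH"

Answer: GSSGFGSSGFGSSSGFGSHHHHHSHHHHH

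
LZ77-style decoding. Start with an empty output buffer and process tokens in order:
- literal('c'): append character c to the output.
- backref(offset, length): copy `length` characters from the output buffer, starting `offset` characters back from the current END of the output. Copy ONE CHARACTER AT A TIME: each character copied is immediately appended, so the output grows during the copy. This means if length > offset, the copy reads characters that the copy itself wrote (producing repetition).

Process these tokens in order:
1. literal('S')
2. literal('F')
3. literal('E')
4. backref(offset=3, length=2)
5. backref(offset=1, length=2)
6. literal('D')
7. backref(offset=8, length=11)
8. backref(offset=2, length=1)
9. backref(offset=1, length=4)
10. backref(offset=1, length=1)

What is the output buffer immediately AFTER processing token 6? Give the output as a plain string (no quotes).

Token 1: literal('S'). Output: "S"
Token 2: literal('F'). Output: "SF"
Token 3: literal('E'). Output: "SFE"
Token 4: backref(off=3, len=2). Copied 'SF' from pos 0. Output: "SFESF"
Token 5: backref(off=1, len=2) (overlapping!). Copied 'FF' from pos 4. Output: "SFESFFF"
Token 6: literal('D'). Output: "SFESFFFD"

Answer: SFESFFFD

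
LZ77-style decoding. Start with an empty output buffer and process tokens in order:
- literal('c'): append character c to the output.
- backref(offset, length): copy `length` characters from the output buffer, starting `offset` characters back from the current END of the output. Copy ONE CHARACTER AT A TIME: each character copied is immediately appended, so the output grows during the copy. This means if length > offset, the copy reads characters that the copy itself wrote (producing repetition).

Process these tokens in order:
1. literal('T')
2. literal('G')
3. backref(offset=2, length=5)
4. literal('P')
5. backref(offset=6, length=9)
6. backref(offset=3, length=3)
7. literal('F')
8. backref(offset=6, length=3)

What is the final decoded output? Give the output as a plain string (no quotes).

Answer: TGTGTGTPTGTGTPTGTTGTFGTT

Derivation:
Token 1: literal('T'). Output: "T"
Token 2: literal('G'). Output: "TG"
Token 3: backref(off=2, len=5) (overlapping!). Copied 'TGTGT' from pos 0. Output: "TGTGTGT"
Token 4: literal('P'). Output: "TGTGTGTP"
Token 5: backref(off=6, len=9) (overlapping!). Copied 'TGTGTPTGT' from pos 2. Output: "TGTGTGTPTGTGTPTGT"
Token 6: backref(off=3, len=3). Copied 'TGT' from pos 14. Output: "TGTGTGTPTGTGTPTGTTGT"
Token 7: literal('F'). Output: "TGTGTGTPTGTGTPTGTTGTF"
Token 8: backref(off=6, len=3). Copied 'GTT' from pos 15. Output: "TGTGTGTPTGTGTPTGTTGTFGTT"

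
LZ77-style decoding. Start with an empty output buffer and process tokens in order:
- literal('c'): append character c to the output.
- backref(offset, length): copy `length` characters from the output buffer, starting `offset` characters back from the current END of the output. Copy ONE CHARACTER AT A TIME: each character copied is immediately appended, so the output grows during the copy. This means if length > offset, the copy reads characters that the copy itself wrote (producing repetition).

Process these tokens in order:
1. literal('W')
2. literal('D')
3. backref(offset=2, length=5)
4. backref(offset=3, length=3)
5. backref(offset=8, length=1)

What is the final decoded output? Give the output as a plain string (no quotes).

Token 1: literal('W'). Output: "W"
Token 2: literal('D'). Output: "WD"
Token 3: backref(off=2, len=5) (overlapping!). Copied 'WDWDW' from pos 0. Output: "WDWDWDW"
Token 4: backref(off=3, len=3). Copied 'WDW' from pos 4. Output: "WDWDWDWWDW"
Token 5: backref(off=8, len=1). Copied 'W' from pos 2. Output: "WDWDWDWWDWW"

Answer: WDWDWDWWDWW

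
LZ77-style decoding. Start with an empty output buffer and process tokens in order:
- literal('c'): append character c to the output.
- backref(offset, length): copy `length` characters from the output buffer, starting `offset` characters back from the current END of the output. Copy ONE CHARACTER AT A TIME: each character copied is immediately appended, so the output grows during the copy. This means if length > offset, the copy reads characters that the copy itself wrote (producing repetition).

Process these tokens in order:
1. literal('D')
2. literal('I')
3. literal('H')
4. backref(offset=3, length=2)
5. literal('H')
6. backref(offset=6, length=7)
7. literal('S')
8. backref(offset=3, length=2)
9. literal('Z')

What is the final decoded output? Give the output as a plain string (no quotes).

Answer: DIHDIHDIHDIHDSHDZ

Derivation:
Token 1: literal('D'). Output: "D"
Token 2: literal('I'). Output: "DI"
Token 3: literal('H'). Output: "DIH"
Token 4: backref(off=3, len=2). Copied 'DI' from pos 0. Output: "DIHDI"
Token 5: literal('H'). Output: "DIHDIH"
Token 6: backref(off=6, len=7) (overlapping!). Copied 'DIHDIHD' from pos 0. Output: "DIHDIHDIHDIHD"
Token 7: literal('S'). Output: "DIHDIHDIHDIHDS"
Token 8: backref(off=3, len=2). Copied 'HD' from pos 11. Output: "DIHDIHDIHDIHDSHD"
Token 9: literal('Z'). Output: "DIHDIHDIHDIHDSHDZ"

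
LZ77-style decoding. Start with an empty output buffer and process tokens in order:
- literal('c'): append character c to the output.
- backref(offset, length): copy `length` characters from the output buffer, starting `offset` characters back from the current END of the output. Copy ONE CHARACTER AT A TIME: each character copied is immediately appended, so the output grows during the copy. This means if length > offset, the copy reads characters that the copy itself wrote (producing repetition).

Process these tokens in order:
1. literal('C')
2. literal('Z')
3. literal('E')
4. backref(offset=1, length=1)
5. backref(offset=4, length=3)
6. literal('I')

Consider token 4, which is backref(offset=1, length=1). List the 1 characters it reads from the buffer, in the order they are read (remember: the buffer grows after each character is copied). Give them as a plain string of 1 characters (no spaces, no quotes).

Answer: E

Derivation:
Token 1: literal('C'). Output: "C"
Token 2: literal('Z'). Output: "CZ"
Token 3: literal('E'). Output: "CZE"
Token 4: backref(off=1, len=1). Buffer before: "CZE" (len 3)
  byte 1: read out[2]='E', append. Buffer now: "CZEE"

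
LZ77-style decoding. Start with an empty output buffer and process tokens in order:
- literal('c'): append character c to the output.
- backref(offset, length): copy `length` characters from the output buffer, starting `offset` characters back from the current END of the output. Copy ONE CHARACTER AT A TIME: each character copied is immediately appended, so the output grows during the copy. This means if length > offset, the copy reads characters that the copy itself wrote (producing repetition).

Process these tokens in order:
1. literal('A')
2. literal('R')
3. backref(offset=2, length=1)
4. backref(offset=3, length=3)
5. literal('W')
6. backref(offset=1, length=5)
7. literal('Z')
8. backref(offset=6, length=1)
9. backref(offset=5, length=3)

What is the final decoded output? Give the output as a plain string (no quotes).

Answer: ARAARAWWWWWWZWWWW

Derivation:
Token 1: literal('A'). Output: "A"
Token 2: literal('R'). Output: "AR"
Token 3: backref(off=2, len=1). Copied 'A' from pos 0. Output: "ARA"
Token 4: backref(off=3, len=3). Copied 'ARA' from pos 0. Output: "ARAARA"
Token 5: literal('W'). Output: "ARAARAW"
Token 6: backref(off=1, len=5) (overlapping!). Copied 'WWWWW' from pos 6. Output: "ARAARAWWWWWW"
Token 7: literal('Z'). Output: "ARAARAWWWWWWZ"
Token 8: backref(off=6, len=1). Copied 'W' from pos 7. Output: "ARAARAWWWWWWZW"
Token 9: backref(off=5, len=3). Copied 'WWW' from pos 9. Output: "ARAARAWWWWWWZWWWW"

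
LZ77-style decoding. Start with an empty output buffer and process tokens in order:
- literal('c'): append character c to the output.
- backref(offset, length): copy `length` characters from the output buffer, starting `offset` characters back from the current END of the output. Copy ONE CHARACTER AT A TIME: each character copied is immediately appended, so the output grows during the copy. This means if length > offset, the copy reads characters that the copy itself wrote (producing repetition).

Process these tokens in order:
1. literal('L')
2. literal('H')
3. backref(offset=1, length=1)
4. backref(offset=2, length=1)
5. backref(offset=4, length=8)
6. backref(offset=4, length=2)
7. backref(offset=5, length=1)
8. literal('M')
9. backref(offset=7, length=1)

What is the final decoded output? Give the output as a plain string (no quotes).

Token 1: literal('L'). Output: "L"
Token 2: literal('H'). Output: "LH"
Token 3: backref(off=1, len=1). Copied 'H' from pos 1. Output: "LHH"
Token 4: backref(off=2, len=1). Copied 'H' from pos 1. Output: "LHHH"
Token 5: backref(off=4, len=8) (overlapping!). Copied 'LHHHLHHH' from pos 0. Output: "LHHHLHHHLHHH"
Token 6: backref(off=4, len=2). Copied 'LH' from pos 8. Output: "LHHHLHHHLHHHLH"
Token 7: backref(off=5, len=1). Copied 'H' from pos 9. Output: "LHHHLHHHLHHHLHH"
Token 8: literal('M'). Output: "LHHHLHHHLHHHLHHM"
Token 9: backref(off=7, len=1). Copied 'H' from pos 9. Output: "LHHHLHHHLHHHLHHMH"

Answer: LHHHLHHHLHHHLHHMH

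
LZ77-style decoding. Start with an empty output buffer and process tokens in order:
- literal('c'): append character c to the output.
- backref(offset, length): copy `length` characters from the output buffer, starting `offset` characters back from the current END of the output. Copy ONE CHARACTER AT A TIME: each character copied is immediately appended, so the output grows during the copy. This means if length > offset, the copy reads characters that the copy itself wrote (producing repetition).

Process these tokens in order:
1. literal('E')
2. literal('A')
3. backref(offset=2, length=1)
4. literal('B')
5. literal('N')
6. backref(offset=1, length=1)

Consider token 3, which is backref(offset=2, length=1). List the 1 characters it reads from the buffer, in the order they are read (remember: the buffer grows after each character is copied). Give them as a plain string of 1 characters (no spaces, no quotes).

Token 1: literal('E'). Output: "E"
Token 2: literal('A'). Output: "EA"
Token 3: backref(off=2, len=1). Buffer before: "EA" (len 2)
  byte 1: read out[0]='E', append. Buffer now: "EAE"

Answer: E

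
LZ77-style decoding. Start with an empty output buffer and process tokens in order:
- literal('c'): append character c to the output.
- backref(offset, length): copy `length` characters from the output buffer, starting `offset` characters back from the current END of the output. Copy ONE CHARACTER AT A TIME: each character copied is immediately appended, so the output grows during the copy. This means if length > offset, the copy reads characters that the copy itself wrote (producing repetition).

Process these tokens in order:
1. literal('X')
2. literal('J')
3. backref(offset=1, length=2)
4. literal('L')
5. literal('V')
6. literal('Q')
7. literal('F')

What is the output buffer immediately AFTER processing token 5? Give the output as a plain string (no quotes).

Token 1: literal('X'). Output: "X"
Token 2: literal('J'). Output: "XJ"
Token 3: backref(off=1, len=2) (overlapping!). Copied 'JJ' from pos 1. Output: "XJJJ"
Token 4: literal('L'). Output: "XJJJL"
Token 5: literal('V'). Output: "XJJJLV"

Answer: XJJJLV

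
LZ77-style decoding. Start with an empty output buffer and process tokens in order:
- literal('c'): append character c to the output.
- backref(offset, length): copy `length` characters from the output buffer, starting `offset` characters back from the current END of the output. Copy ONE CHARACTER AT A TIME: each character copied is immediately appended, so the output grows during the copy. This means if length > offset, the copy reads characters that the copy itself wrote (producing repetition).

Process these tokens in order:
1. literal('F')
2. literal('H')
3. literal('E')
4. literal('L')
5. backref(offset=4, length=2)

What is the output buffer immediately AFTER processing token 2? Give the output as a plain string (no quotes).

Token 1: literal('F'). Output: "F"
Token 2: literal('H'). Output: "FH"

Answer: FH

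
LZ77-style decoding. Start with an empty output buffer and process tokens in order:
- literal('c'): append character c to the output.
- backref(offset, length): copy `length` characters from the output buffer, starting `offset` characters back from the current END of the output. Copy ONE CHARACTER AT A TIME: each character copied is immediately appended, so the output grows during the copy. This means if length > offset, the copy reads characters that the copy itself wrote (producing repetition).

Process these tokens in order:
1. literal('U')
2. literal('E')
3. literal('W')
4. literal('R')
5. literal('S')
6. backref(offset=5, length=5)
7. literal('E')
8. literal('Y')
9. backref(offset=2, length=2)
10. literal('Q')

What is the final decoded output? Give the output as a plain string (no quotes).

Answer: UEWRSUEWRSEYEYQ

Derivation:
Token 1: literal('U'). Output: "U"
Token 2: literal('E'). Output: "UE"
Token 3: literal('W'). Output: "UEW"
Token 4: literal('R'). Output: "UEWR"
Token 5: literal('S'). Output: "UEWRS"
Token 6: backref(off=5, len=5). Copied 'UEWRS' from pos 0. Output: "UEWRSUEWRS"
Token 7: literal('E'). Output: "UEWRSUEWRSE"
Token 8: literal('Y'). Output: "UEWRSUEWRSEY"
Token 9: backref(off=2, len=2). Copied 'EY' from pos 10. Output: "UEWRSUEWRSEYEY"
Token 10: literal('Q'). Output: "UEWRSUEWRSEYEYQ"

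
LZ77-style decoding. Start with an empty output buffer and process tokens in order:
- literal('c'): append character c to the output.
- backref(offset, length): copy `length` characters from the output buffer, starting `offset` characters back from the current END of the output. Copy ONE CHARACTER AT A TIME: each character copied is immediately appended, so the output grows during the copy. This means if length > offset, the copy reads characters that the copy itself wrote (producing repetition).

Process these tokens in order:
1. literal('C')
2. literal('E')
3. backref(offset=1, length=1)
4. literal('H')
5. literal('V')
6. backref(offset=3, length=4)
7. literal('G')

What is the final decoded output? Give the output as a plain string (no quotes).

Answer: CEEHVEHVEG

Derivation:
Token 1: literal('C'). Output: "C"
Token 2: literal('E'). Output: "CE"
Token 3: backref(off=1, len=1). Copied 'E' from pos 1. Output: "CEE"
Token 4: literal('H'). Output: "CEEH"
Token 5: literal('V'). Output: "CEEHV"
Token 6: backref(off=3, len=4) (overlapping!). Copied 'EHVE' from pos 2. Output: "CEEHVEHVE"
Token 7: literal('G'). Output: "CEEHVEHVEG"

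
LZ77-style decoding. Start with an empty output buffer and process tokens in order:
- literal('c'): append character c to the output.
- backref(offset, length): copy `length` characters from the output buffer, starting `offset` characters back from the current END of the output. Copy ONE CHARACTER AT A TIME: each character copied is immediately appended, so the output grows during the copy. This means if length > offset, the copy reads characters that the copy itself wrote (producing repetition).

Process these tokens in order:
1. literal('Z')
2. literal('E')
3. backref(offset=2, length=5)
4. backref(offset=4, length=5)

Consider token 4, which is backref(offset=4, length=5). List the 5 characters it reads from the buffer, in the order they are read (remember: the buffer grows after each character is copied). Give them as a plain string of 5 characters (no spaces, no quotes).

Answer: EZEZE

Derivation:
Token 1: literal('Z'). Output: "Z"
Token 2: literal('E'). Output: "ZE"
Token 3: backref(off=2, len=5) (overlapping!). Copied 'ZEZEZ' from pos 0. Output: "ZEZEZEZ"
Token 4: backref(off=4, len=5). Buffer before: "ZEZEZEZ" (len 7)
  byte 1: read out[3]='E', append. Buffer now: "ZEZEZEZE"
  byte 2: read out[4]='Z', append. Buffer now: "ZEZEZEZEZ"
  byte 3: read out[5]='E', append. Buffer now: "ZEZEZEZEZE"
  byte 4: read out[6]='Z', append. Buffer now: "ZEZEZEZEZEZ"
  byte 5: read out[7]='E', append. Buffer now: "ZEZEZEZEZEZE"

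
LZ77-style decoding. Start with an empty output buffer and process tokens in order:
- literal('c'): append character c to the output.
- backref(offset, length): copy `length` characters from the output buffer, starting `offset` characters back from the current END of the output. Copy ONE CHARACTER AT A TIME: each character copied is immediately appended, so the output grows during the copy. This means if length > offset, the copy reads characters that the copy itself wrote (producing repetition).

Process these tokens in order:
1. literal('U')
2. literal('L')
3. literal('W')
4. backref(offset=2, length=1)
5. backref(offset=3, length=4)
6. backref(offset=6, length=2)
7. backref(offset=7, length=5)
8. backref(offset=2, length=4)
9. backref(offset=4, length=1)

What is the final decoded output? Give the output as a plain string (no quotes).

Answer: ULWLLWLLWLLLWLLLLLLL

Derivation:
Token 1: literal('U'). Output: "U"
Token 2: literal('L'). Output: "UL"
Token 3: literal('W'). Output: "ULW"
Token 4: backref(off=2, len=1). Copied 'L' from pos 1. Output: "ULWL"
Token 5: backref(off=3, len=4) (overlapping!). Copied 'LWLL' from pos 1. Output: "ULWLLWLL"
Token 6: backref(off=6, len=2). Copied 'WL' from pos 2. Output: "ULWLLWLLWL"
Token 7: backref(off=7, len=5). Copied 'LLWLL' from pos 3. Output: "ULWLLWLLWLLLWLL"
Token 8: backref(off=2, len=4) (overlapping!). Copied 'LLLL' from pos 13. Output: "ULWLLWLLWLLLWLLLLLL"
Token 9: backref(off=4, len=1). Copied 'L' from pos 15. Output: "ULWLLWLLWLLLWLLLLLLL"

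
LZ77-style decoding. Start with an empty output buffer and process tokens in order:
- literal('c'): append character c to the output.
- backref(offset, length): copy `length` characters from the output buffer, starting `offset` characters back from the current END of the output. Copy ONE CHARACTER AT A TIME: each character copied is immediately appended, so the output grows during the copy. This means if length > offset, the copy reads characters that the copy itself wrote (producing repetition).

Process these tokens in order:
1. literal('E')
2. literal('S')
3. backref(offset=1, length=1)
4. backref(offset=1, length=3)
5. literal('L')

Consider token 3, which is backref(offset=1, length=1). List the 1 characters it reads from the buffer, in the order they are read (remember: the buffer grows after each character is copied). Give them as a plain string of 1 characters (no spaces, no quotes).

Token 1: literal('E'). Output: "E"
Token 2: literal('S'). Output: "ES"
Token 3: backref(off=1, len=1). Buffer before: "ES" (len 2)
  byte 1: read out[1]='S', append. Buffer now: "ESS"

Answer: S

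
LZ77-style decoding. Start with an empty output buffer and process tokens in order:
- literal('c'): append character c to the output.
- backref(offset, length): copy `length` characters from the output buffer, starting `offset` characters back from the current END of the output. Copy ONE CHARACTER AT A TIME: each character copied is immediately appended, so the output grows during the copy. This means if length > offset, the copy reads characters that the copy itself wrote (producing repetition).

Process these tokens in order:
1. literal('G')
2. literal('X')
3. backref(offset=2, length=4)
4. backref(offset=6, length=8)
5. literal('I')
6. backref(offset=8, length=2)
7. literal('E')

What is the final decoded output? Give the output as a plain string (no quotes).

Answer: GXGXGXGXGXGXGXIXGE

Derivation:
Token 1: literal('G'). Output: "G"
Token 2: literal('X'). Output: "GX"
Token 3: backref(off=2, len=4) (overlapping!). Copied 'GXGX' from pos 0. Output: "GXGXGX"
Token 4: backref(off=6, len=8) (overlapping!). Copied 'GXGXGXGX' from pos 0. Output: "GXGXGXGXGXGXGX"
Token 5: literal('I'). Output: "GXGXGXGXGXGXGXI"
Token 6: backref(off=8, len=2). Copied 'XG' from pos 7. Output: "GXGXGXGXGXGXGXIXG"
Token 7: literal('E'). Output: "GXGXGXGXGXGXGXIXGE"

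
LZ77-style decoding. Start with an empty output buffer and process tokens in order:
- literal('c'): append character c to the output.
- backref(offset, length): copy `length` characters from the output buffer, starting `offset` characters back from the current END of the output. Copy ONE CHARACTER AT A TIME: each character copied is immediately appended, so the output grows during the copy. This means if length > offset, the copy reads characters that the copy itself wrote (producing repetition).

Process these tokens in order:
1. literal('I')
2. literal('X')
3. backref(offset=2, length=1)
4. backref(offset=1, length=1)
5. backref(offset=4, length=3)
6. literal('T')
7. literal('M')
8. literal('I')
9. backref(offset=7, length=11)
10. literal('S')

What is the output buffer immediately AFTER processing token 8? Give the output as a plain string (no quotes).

Answer: IXIIIXITMI

Derivation:
Token 1: literal('I'). Output: "I"
Token 2: literal('X'). Output: "IX"
Token 3: backref(off=2, len=1). Copied 'I' from pos 0. Output: "IXI"
Token 4: backref(off=1, len=1). Copied 'I' from pos 2. Output: "IXII"
Token 5: backref(off=4, len=3). Copied 'IXI' from pos 0. Output: "IXIIIXI"
Token 6: literal('T'). Output: "IXIIIXIT"
Token 7: literal('M'). Output: "IXIIIXITM"
Token 8: literal('I'). Output: "IXIIIXITMI"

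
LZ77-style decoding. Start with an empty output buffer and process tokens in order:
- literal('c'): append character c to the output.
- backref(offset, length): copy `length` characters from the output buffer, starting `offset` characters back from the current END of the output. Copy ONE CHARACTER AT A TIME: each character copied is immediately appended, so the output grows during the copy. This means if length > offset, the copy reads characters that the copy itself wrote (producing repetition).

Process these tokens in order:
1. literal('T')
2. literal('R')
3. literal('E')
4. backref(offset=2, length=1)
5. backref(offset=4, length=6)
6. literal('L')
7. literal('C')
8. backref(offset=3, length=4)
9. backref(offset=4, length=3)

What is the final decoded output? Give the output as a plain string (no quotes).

Token 1: literal('T'). Output: "T"
Token 2: literal('R'). Output: "TR"
Token 3: literal('E'). Output: "TRE"
Token 4: backref(off=2, len=1). Copied 'R' from pos 1. Output: "TRER"
Token 5: backref(off=4, len=6) (overlapping!). Copied 'TRERTR' from pos 0. Output: "TRERTRERTR"
Token 6: literal('L'). Output: "TRERTRERTRL"
Token 7: literal('C'). Output: "TRERTRERTRLC"
Token 8: backref(off=3, len=4) (overlapping!). Copied 'RLCR' from pos 9. Output: "TRERTRERTRLCRLCR"
Token 9: backref(off=4, len=3). Copied 'RLC' from pos 12. Output: "TRERTRERTRLCRLCRRLC"

Answer: TRERTRERTRLCRLCRRLC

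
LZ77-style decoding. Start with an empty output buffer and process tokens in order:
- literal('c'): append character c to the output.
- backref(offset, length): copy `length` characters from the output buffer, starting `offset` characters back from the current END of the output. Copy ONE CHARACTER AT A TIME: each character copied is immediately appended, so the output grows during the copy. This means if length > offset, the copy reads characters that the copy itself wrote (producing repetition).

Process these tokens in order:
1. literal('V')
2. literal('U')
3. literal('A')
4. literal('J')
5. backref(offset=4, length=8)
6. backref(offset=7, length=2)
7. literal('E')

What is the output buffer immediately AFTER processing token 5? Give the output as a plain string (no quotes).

Answer: VUAJVUAJVUAJ

Derivation:
Token 1: literal('V'). Output: "V"
Token 2: literal('U'). Output: "VU"
Token 3: literal('A'). Output: "VUA"
Token 4: literal('J'). Output: "VUAJ"
Token 5: backref(off=4, len=8) (overlapping!). Copied 'VUAJVUAJ' from pos 0. Output: "VUAJVUAJVUAJ"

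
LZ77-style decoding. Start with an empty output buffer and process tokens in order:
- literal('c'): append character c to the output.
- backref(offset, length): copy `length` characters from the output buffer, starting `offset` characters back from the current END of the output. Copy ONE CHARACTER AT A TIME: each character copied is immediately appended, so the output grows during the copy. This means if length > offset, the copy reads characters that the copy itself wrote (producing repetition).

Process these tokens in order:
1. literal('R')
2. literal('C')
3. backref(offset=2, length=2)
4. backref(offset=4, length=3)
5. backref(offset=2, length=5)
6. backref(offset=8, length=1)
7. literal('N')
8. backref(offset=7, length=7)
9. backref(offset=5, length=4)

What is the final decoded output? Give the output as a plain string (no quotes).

Token 1: literal('R'). Output: "R"
Token 2: literal('C'). Output: "RC"
Token 3: backref(off=2, len=2). Copied 'RC' from pos 0. Output: "RCRC"
Token 4: backref(off=4, len=3). Copied 'RCR' from pos 0. Output: "RCRCRCR"
Token 5: backref(off=2, len=5) (overlapping!). Copied 'CRCRC' from pos 5. Output: "RCRCRCRCRCRC"
Token 6: backref(off=8, len=1). Copied 'R' from pos 4. Output: "RCRCRCRCRCRCR"
Token 7: literal('N'). Output: "RCRCRCRCRCRCRN"
Token 8: backref(off=7, len=7). Copied 'CRCRCRN' from pos 7. Output: "RCRCRCRCRCRCRNCRCRCRN"
Token 9: backref(off=5, len=4). Copied 'CRCR' from pos 16. Output: "RCRCRCRCRCRCRNCRCRCRNCRCR"

Answer: RCRCRCRCRCRCRNCRCRCRNCRCR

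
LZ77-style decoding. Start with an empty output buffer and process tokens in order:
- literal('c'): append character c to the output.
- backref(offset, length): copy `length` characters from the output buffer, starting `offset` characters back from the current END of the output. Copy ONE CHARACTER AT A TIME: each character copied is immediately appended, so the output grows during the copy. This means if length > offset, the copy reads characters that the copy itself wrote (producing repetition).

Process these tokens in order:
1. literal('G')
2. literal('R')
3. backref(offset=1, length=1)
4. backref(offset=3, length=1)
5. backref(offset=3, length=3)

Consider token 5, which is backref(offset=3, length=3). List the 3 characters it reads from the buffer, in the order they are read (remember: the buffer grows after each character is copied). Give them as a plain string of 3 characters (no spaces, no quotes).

Token 1: literal('G'). Output: "G"
Token 2: literal('R'). Output: "GR"
Token 3: backref(off=1, len=1). Copied 'R' from pos 1. Output: "GRR"
Token 4: backref(off=3, len=1). Copied 'G' from pos 0. Output: "GRRG"
Token 5: backref(off=3, len=3). Buffer before: "GRRG" (len 4)
  byte 1: read out[1]='R', append. Buffer now: "GRRGR"
  byte 2: read out[2]='R', append. Buffer now: "GRRGRR"
  byte 3: read out[3]='G', append. Buffer now: "GRRGRRG"

Answer: RRG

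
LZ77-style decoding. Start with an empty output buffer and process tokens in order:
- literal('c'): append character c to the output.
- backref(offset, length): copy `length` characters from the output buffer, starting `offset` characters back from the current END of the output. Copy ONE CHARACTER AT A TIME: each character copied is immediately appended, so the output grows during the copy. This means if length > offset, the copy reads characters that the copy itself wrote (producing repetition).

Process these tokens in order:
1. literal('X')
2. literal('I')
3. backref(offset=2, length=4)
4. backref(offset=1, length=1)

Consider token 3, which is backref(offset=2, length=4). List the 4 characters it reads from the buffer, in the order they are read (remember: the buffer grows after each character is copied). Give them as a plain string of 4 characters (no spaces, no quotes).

Token 1: literal('X'). Output: "X"
Token 2: literal('I'). Output: "XI"
Token 3: backref(off=2, len=4). Buffer before: "XI" (len 2)
  byte 1: read out[0]='X', append. Buffer now: "XIX"
  byte 2: read out[1]='I', append. Buffer now: "XIXI"
  byte 3: read out[2]='X', append. Buffer now: "XIXIX"
  byte 4: read out[3]='I', append. Buffer now: "XIXIXI"

Answer: XIXI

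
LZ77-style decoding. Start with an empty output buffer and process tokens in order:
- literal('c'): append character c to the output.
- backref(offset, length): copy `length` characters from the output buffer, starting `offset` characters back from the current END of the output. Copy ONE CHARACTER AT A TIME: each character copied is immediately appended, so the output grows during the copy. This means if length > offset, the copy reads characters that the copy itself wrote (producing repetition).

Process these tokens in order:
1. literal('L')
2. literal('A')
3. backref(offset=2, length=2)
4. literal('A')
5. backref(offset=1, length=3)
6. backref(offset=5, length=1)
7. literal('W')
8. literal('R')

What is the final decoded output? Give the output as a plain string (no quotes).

Answer: LALAAAAAAWR

Derivation:
Token 1: literal('L'). Output: "L"
Token 2: literal('A'). Output: "LA"
Token 3: backref(off=2, len=2). Copied 'LA' from pos 0. Output: "LALA"
Token 4: literal('A'). Output: "LALAA"
Token 5: backref(off=1, len=3) (overlapping!). Copied 'AAA' from pos 4. Output: "LALAAAAA"
Token 6: backref(off=5, len=1). Copied 'A' from pos 3. Output: "LALAAAAAA"
Token 7: literal('W'). Output: "LALAAAAAAW"
Token 8: literal('R'). Output: "LALAAAAAAWR"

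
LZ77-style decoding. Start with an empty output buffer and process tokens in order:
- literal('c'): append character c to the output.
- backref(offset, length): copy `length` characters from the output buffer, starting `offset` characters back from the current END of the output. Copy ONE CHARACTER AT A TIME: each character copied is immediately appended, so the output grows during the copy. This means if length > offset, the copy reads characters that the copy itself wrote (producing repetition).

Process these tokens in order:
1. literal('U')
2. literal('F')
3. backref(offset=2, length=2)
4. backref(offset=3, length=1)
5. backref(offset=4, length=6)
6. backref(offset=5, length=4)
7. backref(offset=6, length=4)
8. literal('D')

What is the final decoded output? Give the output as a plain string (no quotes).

Answer: UFUFFFUFFFUUFFFFUUFD

Derivation:
Token 1: literal('U'). Output: "U"
Token 2: literal('F'). Output: "UF"
Token 3: backref(off=2, len=2). Copied 'UF' from pos 0. Output: "UFUF"
Token 4: backref(off=3, len=1). Copied 'F' from pos 1. Output: "UFUFF"
Token 5: backref(off=4, len=6) (overlapping!). Copied 'FUFFFU' from pos 1. Output: "UFUFFFUFFFU"
Token 6: backref(off=5, len=4). Copied 'UFFF' from pos 6. Output: "UFUFFFUFFFUUFFF"
Token 7: backref(off=6, len=4). Copied 'FUUF' from pos 9. Output: "UFUFFFUFFFUUFFFFUUF"
Token 8: literal('D'). Output: "UFUFFFUFFFUUFFFFUUFD"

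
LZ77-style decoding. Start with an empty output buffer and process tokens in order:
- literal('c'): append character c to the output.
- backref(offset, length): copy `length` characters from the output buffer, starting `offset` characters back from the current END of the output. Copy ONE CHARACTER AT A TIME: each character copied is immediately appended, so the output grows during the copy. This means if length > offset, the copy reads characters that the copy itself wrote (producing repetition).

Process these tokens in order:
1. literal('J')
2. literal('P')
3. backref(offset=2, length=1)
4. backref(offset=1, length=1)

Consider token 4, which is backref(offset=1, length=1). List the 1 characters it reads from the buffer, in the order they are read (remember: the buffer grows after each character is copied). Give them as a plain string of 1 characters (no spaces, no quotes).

Token 1: literal('J'). Output: "J"
Token 2: literal('P'). Output: "JP"
Token 3: backref(off=2, len=1). Copied 'J' from pos 0. Output: "JPJ"
Token 4: backref(off=1, len=1). Buffer before: "JPJ" (len 3)
  byte 1: read out[2]='J', append. Buffer now: "JPJJ"

Answer: J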